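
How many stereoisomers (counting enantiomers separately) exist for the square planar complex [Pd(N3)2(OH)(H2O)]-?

A square has two trans pairs of vertices; adjacent vertices are cis.
There are 2 geometric isomers: N3 cis; N3 trans.
Each arrangement has an internal mirror plane or centre of symmetry, so none is chiral.

2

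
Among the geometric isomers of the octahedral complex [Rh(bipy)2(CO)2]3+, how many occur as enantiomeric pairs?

1

An octahedron has six vertices in three trans pairs; every non-trans pair is cis.
Each bipy is bidentate and must span two cis positions.
Working through the distinct placements yields 2 geometric isomers: CO trans; CO cis (chiral).
One of these lacks any improper symmetry element and so occurs as an enantiomeric pair, giving 2 + 1 = 3 stereoisomers in total.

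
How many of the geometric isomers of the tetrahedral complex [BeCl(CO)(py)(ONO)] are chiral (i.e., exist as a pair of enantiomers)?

Only one geometric arrangement is possible; it has no improper symmetry element, so it exists as a pair of enantiomers (2 stereoisomers).

1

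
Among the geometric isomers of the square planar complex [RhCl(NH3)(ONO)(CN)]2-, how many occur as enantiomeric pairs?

0

Systematic placement gives 3 geometric isomers: (CN/NH3 trans, Cl/ONO trans); (CN/ONO trans, Cl/NH3 trans); (CN/Cl trans, NH3/ONO trans).
Each arrangement has an internal mirror plane or centre of symmetry, so none is chiral.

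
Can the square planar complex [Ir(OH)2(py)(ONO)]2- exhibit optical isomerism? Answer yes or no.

In a square planar complex each vertex has one trans partner and two cis neighbours.
The distinct arrangements are (2 in all): OH cis; OH trans.
Each arrangement has an internal mirror plane or centre of symmetry, so none is chiral.

no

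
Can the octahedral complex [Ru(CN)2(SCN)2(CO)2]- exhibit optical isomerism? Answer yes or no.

yes

In an octahedral complex each vertex has one trans partner and four cis neighbours.
There are 5 geometric isomers: CN trans, SCN trans, CO trans; CN trans, SCN cis, CO cis; CN cis, SCN trans, CO cis; CN cis, SCN cis, CO cis (chiral); CN cis, SCN cis, CO trans.
One of these lacks any improper symmetry element and so occurs as an enantiomeric pair, giving 5 + 1 = 6 stereoisomers in total.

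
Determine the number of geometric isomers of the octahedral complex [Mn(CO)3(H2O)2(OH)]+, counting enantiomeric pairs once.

The six octahedral sites form three mutually perpendicular trans pairs.
The distinct arrangements are (3 in all): CO mer, H2O cis; CO mer, H2O trans; CO fac, H2O cis.

3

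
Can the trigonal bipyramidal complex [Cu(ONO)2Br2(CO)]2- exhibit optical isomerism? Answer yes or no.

yes

Placing the ligands in turn and identifying arrangements related by rotation or reflection leaves 5 distinct geometric isomers.
One of these lacks any improper symmetry element and so occurs as an enantiomeric pair, giving 5 + 1 = 6 stereoisomers in total.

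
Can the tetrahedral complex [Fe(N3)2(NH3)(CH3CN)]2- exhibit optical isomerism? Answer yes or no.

All four vertices of a tetrahedron are equivalent and mutually adjacent, so cis/trans isomerism cannot arise.
Only one geometric arrangement is possible.

no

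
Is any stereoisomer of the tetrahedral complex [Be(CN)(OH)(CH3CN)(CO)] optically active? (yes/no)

yes

In a tetrahedral complex all four positions are equivalent and every pair of ligands is adjacent — there is no cis/trans distinction.
Only one geometric arrangement is possible; it has no improper symmetry element, so it exists as a pair of enantiomers (2 stereoisomers).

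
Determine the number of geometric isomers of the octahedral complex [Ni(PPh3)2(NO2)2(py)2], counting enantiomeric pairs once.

Systematic placement gives 5 geometric isomers: PPh3 trans, NO2 trans, py trans; PPh3 cis, NO2 trans, py cis; PPh3 cis, NO2 cis, py trans; PPh3 cis, NO2 cis, py cis (chiral); PPh3 trans, NO2 cis, py cis.

5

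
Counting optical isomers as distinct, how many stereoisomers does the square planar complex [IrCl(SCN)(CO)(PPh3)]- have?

3

In a square planar complex each vertex has one trans partner and two cis neighbours.
There are 3 geometric isomers: (CO/PPh3 trans, Cl/SCN trans); (CO/SCN trans, Cl/PPh3 trans); (CO/Cl trans, PPh3/SCN trans).
Each arrangement has an internal mirror plane or centre of symmetry, so none is chiral.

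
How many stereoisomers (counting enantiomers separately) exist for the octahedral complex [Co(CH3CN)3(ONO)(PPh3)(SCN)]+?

An octahedron has six vertices in three trans pairs; every non-trans pair is cis.
The distinct arrangements are (4 in all): CH3CN mer (3 arrangements); CH3CN fac (chiral).
One of these lacks any improper symmetry element and so occurs as an enantiomeric pair, giving 4 + 1 = 5 stereoisomers in total.

5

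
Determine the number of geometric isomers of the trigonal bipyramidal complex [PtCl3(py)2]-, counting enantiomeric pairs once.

3

A trigonal bipyramid has two axial and three equatorial sites, which are chemically inequivalent.
Working through the distinct placements yields 3 geometric isomers: py both equatorial; py one axial, one equatorial; py both axial.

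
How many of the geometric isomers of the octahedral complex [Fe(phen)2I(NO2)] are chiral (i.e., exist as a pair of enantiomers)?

1

In an octahedral complex each vertex has one trans partner and four cis neighbours.
Each phen is bidentate and must span two cis positions.
Working through the distinct placements yields 2 geometric isomers: I and NO2 mutually trans; I and NO2 mutually cis (chiral).
One of these lacks any improper symmetry element and so occurs as an enantiomeric pair, giving 2 + 1 = 3 stereoisomers in total.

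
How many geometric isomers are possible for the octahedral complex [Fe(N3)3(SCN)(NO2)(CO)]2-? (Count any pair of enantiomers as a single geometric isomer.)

4

An octahedron has six vertices in three trans pairs; every non-trans pair is cis.
There are 4 geometric isomers: N3 mer (3 arrangements); N3 fac (chiral).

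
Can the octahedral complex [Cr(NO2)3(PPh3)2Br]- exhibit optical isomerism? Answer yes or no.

no

There are 3 geometric isomers: NO2 mer, PPh3 trans; NO2 fac, PPh3 cis; NO2 mer, PPh3 cis.
Each arrangement has an internal mirror plane or centre of symmetry, so none is chiral.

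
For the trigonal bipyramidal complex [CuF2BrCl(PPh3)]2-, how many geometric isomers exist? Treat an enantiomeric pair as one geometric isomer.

In a trigonal bipyramid the two axial positions differ from the three equatorial ones.
Exhaustive case analysis gives 7 geometric isomers.

7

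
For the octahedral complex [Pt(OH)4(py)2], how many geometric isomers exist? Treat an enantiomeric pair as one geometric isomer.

2

An octahedron has six vertices in three trans pairs; every non-trans pair is cis.
The distinct arrangements are (2 in all): py trans; py cis.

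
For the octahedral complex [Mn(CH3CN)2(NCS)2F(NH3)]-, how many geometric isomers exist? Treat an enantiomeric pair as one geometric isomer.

In an octahedral complex each vertex has one trans partner and four cis neighbours.
Systematic placement gives 6 geometric isomers: CH3CN trans, NCS cis; CH3CN trans, NCS trans; CH3CN cis, NCS cis (3 arrangements, 2 chiral); CH3CN cis, NCS trans.

6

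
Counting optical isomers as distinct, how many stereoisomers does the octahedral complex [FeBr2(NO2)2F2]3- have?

6

Systematic placement gives 5 geometric isomers: Br trans, NO2 trans, F trans; Br trans, NO2 cis, F cis; Br cis, NO2 trans, F cis; Br cis, NO2 cis, F cis (chiral); Br cis, NO2 cis, F trans.
One of these lacks any improper symmetry element and so occurs as an enantiomeric pair, giving 5 + 1 = 6 stereoisomers in total.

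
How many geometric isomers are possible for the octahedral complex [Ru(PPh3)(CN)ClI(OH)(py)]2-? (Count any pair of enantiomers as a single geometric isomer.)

15

The six octahedral sites form three mutually perpendicular trans pairs.
Systematic enumeration (placing each ligand type in turn and discarding arrangements equivalent by rotation or reflection) gives 15 geometric isomers.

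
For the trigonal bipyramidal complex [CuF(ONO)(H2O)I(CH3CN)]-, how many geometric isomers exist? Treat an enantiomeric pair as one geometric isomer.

10

In a trigonal bipyramid the two axial positions differ from the three equatorial ones.
Exhaustive case analysis gives 10 geometric isomers.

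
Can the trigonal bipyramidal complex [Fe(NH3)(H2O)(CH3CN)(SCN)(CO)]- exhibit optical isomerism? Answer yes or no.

A trigonal bipyramid has two axial and three equatorial sites, which are chemically inequivalent.
Placing the ligands in turn and identifying arrangements related by rotation or reflection leaves 10 distinct geometric isomers.
Of these, 10 lack any improper symmetry element and so occur as enantiomeric pairs, giving 10 + 10 = 20 stereoisomers in total.

yes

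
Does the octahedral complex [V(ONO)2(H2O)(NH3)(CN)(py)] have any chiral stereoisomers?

yes

In an octahedral complex each vertex has one trans partner and four cis neighbours.
Systematic enumeration (placing each ligand type in turn and discarding arrangements equivalent by rotation or reflection) gives 9 geometric isomers.
Of these, 6 lack any improper symmetry element and so occur as enantiomeric pairs, giving 9 + 6 = 15 stereoisomers in total.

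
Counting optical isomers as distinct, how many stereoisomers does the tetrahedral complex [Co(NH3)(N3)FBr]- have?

2

Only one geometric arrangement is possible; it has no improper symmetry element, so it exists as a pair of enantiomers (2 stereoisomers).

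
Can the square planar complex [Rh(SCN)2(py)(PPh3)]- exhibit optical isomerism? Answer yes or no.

no

A square has two trans pairs of vertices; adjacent vertices are cis.
The distinct arrangements are (2 in all): SCN cis; SCN trans.
Each arrangement has an internal mirror plane or centre of symmetry, so none is chiral.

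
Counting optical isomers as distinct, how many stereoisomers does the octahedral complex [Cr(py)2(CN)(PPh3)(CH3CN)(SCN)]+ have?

An octahedron has six vertices in three trans pairs; every non-trans pair is cis.
Systematic enumeration (placing each ligand type in turn and discarding arrangements equivalent by rotation or reflection) gives 9 geometric isomers.
Of these, 6 lack any improper symmetry element and so occur as enantiomeric pairs, giving 9 + 6 = 15 stereoisomers in total.

15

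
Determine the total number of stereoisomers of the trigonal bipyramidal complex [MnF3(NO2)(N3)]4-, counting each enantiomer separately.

4

In a trigonal bipyramid the two axial positions differ from the three equatorial ones.
Working through the distinct placements yields 4 geometric isomers: NO2 equatorial, N3 equatorial; NO2 equatorial, N3 axial; NO2 axial, N3 equatorial; NO2 axial, N3 axial.
Each arrangement has an internal mirror plane or centre of symmetry, so none is chiral.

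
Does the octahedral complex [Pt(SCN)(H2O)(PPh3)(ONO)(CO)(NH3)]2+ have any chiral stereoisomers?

yes

In an octahedral complex each vertex has one trans partner and four cis neighbours.
Placing the ligands in turn and identifying arrangements related by rotation or reflection leaves 15 distinct geometric isomers.
Of these, 15 lack any improper symmetry element and so occur as enantiomeric pairs, giving 15 + 15 = 30 stereoisomers in total.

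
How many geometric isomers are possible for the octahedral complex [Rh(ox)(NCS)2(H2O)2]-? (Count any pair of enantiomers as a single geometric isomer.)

Each ox is bidentate and must span two cis positions.
Working through the distinct placements yields 3 geometric isomers: NCS cis, H2O trans; NCS cis, H2O cis (chiral); NCS trans, H2O cis.

3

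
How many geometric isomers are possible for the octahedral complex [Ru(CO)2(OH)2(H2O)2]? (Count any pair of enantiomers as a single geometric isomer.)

The six octahedral sites form three mutually perpendicular trans pairs.
Working through the distinct placements yields 5 geometric isomers: CO trans, OH trans, H2O trans; CO trans, OH cis, H2O cis; CO cis, OH trans, H2O cis; CO cis, OH cis, H2O cis (chiral); CO cis, OH cis, H2O trans.

5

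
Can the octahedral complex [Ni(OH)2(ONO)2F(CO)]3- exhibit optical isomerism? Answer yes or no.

yes

The distinct arrangements are (6 in all): OH trans, ONO trans; OH cis, ONO cis (3 arrangements, 2 chiral); OH cis, ONO trans; OH trans, ONO cis.
Of these, 2 lack any improper symmetry element and so occur as enantiomeric pairs, giving 6 + 2 = 8 stereoisomers in total.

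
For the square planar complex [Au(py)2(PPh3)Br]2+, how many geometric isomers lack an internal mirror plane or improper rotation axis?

0

A square has two trans pairs of vertices; adjacent vertices are cis.
There are 2 geometric isomers: py cis; py trans.
Each arrangement has an internal mirror plane or centre of symmetry, so none is chiral.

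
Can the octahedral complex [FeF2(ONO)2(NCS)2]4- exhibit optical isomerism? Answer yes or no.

Systematic placement gives 5 geometric isomers: F trans, ONO trans, NCS trans; F trans, ONO cis, NCS cis; F cis, ONO trans, NCS cis; F cis, ONO cis, NCS cis (chiral); F cis, ONO cis, NCS trans.
One of these lacks any improper symmetry element and so occurs as an enantiomeric pair, giving 5 + 1 = 6 stereoisomers in total.

yes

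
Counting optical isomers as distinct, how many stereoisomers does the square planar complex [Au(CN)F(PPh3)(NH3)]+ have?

In a square planar complex each vertex has one trans partner and two cis neighbours.
Systematic placement gives 3 geometric isomers: (CN/NH3 trans, F/PPh3 trans); (CN/PPh3 trans, F/NH3 trans); (CN/F trans, NH3/PPh3 trans).
Each arrangement has an internal mirror plane or centre of symmetry, so none is chiral.

3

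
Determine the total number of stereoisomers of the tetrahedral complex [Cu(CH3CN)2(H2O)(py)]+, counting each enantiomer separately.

In a tetrahedral complex all four positions are equivalent and every pair of ligands is adjacent — there is no cis/trans distinction.
Only one geometric arrangement is possible.

1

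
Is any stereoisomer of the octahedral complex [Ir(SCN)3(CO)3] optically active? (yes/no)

no

The distinct arrangements are (2 in all): SCN mer; SCN fac.
Each arrangement has an internal mirror plane or centre of symmetry, so none is chiral.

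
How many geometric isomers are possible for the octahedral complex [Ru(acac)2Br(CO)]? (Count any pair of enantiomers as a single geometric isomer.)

The six octahedral sites form three mutually perpendicular trans pairs.
Each acac is bidentate and must span two cis positions.
There are 2 geometric isomers: Br and CO mutually trans; Br and CO mutually cis (chiral).

2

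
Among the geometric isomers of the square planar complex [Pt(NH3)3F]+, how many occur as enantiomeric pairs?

A square has two trans pairs of vertices; adjacent vertices are cis.
Only one geometric arrangement is possible.

0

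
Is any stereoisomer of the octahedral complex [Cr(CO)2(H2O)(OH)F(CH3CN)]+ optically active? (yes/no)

Exhaustive case analysis gives 9 geometric isomers.
Of these, 6 lack any improper symmetry element and so occur as enantiomeric pairs, giving 9 + 6 = 15 stereoisomers in total.

yes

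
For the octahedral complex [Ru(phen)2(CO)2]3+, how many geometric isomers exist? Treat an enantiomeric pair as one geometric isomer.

The six octahedral sites form three mutually perpendicular trans pairs.
Each phen is bidentate and must span two cis positions.
Systematic placement gives 2 geometric isomers: CO trans; CO cis (chiral).

2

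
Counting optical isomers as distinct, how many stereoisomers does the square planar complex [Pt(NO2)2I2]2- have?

A square has two trans pairs of vertices; adjacent vertices are cis.
There are 2 geometric isomers: NO2 cis; NO2 trans.
Each arrangement has an internal mirror plane or centre of symmetry, so none is chiral.

2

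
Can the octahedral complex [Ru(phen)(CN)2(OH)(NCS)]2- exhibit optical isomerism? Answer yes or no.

yes

An octahedron has six vertices in three trans pairs; every non-trans pair is cis.
Each phen is bidentate and must span two cis positions.
There are 4 geometric isomers: CN trans; CN cis (3 arrangements, 2 chiral).
Of these, 2 lack any improper symmetry element and so occur as enantiomeric pairs, giving 4 + 2 = 6 stereoisomers in total.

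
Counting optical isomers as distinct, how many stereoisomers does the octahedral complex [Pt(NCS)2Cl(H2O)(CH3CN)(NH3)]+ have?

15

Exhaustive case analysis gives 9 geometric isomers.
Of these, 6 lack any improper symmetry element and so occur as enantiomeric pairs, giving 9 + 6 = 15 stereoisomers in total.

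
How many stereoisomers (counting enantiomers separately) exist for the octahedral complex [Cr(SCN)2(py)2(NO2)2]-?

6

The six octahedral sites form three mutually perpendicular trans pairs.
There are 5 geometric isomers: SCN trans, py trans, NO2 trans; SCN cis, py cis, NO2 trans; SCN cis, py trans, NO2 cis; SCN cis, py cis, NO2 cis (chiral); SCN trans, py cis, NO2 cis.
One of these lacks any improper symmetry element and so occurs as an enantiomeric pair, giving 5 + 1 = 6 stereoisomers in total.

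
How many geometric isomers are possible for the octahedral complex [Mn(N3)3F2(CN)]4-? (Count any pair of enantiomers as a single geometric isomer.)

3

An octahedron has six vertices in three trans pairs; every non-trans pair is cis.
The distinct arrangements are (3 in all): N3 mer, F cis; N3 mer, F trans; N3 fac, F cis.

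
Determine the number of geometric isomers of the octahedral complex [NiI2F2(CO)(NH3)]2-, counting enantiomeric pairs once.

An octahedron has six vertices in three trans pairs; every non-trans pair is cis.
Systematic placement gives 6 geometric isomers: I cis, F cis (3 arrangements, 2 chiral); I trans, F cis; I cis, F trans; I trans, F trans.

6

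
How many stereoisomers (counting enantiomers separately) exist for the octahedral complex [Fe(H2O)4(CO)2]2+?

Working through the distinct placements yields 2 geometric isomers: CO trans; CO cis.
Each arrangement has an internal mirror plane or centre of symmetry, so none is chiral.

2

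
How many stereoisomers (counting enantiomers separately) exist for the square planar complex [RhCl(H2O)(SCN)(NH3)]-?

In a square planar complex each vertex has one trans partner and two cis neighbours.
Working through the distinct placements yields 3 geometric isomers: (Cl/NH3 trans, H2O/SCN trans); (Cl/SCN trans, H2O/NH3 trans); (Cl/H2O trans, NH3/SCN trans).
Each arrangement has an internal mirror plane or centre of symmetry, so none is chiral.

3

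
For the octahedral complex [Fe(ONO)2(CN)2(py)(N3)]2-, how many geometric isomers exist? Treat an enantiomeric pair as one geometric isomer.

In an octahedral complex each vertex has one trans partner and four cis neighbours.
Working through the distinct placements yields 6 geometric isomers: ONO cis, CN trans; ONO trans, CN trans; ONO cis, CN cis (3 arrangements, 2 chiral); ONO trans, CN cis.

6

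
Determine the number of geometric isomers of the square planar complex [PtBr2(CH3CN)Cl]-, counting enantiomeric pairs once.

2

The distinct arrangements are (2 in all): Br cis; Br trans.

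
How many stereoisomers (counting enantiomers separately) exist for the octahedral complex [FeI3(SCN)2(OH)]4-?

3

There are 3 geometric isomers: I mer, SCN trans; I mer, SCN cis; I fac, SCN cis.
Each arrangement has an internal mirror plane or centre of symmetry, so none is chiral.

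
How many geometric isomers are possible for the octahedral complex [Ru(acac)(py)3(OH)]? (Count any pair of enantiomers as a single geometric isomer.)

2

An octahedron has six vertices in three trans pairs; every non-trans pair is cis.
Each acac is bidentate and must span two cis positions.
There are 2 geometric isomers: py mer; py fac.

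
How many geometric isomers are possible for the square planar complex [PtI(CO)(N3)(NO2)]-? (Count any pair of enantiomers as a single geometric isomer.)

3

Systematic placement gives 3 geometric isomers: (CO/N3 trans, I/NO2 trans); (CO/NO2 trans, I/N3 trans); (CO/I trans, N3/NO2 trans).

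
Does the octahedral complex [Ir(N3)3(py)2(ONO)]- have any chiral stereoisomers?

The six octahedral sites form three mutually perpendicular trans pairs.
There are 3 geometric isomers: N3 mer, py trans; N3 mer, py cis; N3 fac, py cis.
Each arrangement has an internal mirror plane or centre of symmetry, so none is chiral.

no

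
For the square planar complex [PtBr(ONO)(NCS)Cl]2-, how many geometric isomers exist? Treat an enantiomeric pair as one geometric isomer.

3

A square has two trans pairs of vertices; adjacent vertices are cis.
The distinct arrangements are (3 in all): (Br/NCS trans, Cl/ONO trans); (Br/ONO trans, Cl/NCS trans); (Br/Cl trans, NCS/ONO trans).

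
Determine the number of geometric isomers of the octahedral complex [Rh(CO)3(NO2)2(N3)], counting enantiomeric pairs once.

An octahedron has six vertices in three trans pairs; every non-trans pair is cis.
There are 3 geometric isomers: CO mer, NO2 trans; CO mer, NO2 cis; CO fac, NO2 cis.

3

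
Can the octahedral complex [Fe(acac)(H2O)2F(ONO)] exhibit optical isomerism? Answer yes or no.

yes

In an octahedral complex each vertex has one trans partner and four cis neighbours.
Each acac is bidentate and must span two cis positions.
The distinct arrangements are (4 in all): H2O cis (3 arrangements, 2 chiral); H2O trans.
Of these, 2 lack any improper symmetry element and so occur as enantiomeric pairs, giving 4 + 2 = 6 stereoisomers in total.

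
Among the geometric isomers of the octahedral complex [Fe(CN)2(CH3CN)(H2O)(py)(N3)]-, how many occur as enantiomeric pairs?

6

The six octahedral sites form three mutually perpendicular trans pairs.
Systematic enumeration (placing each ligand type in turn and discarding arrangements equivalent by rotation or reflection) gives 9 geometric isomers.
Of these, 6 lack any improper symmetry element and so occur as enantiomeric pairs, giving 9 + 6 = 15 stereoisomers in total.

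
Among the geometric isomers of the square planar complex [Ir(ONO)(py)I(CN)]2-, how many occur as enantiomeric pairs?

0

A square has two trans pairs of vertices; adjacent vertices are cis.
The distinct arrangements are (3 in all): (CN/ONO trans, I/py trans); (CN/py trans, I/ONO trans); (CN/I trans, ONO/py trans).
Each arrangement has an internal mirror plane or centre of symmetry, so none is chiral.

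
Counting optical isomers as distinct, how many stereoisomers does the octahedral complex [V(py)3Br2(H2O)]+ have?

3

There are 3 geometric isomers: py mer, Br trans; py mer, Br cis; py fac, Br cis.
Each arrangement has an internal mirror plane or centre of symmetry, so none is chiral.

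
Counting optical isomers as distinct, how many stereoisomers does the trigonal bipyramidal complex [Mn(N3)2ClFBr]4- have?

10

A trigonal bipyramid has two axial and three equatorial sites, which are chemically inequivalent.
Exhaustive case analysis gives 7 geometric isomers.
Of these, 3 lack any improper symmetry element and so occur as enantiomeric pairs, giving 7 + 3 = 10 stereoisomers in total.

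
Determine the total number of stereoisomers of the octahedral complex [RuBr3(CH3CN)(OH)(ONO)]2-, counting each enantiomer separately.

Working through the distinct placements yields 4 geometric isomers: Br mer (3 arrangements); Br fac (chiral).
One of these lacks any improper symmetry element and so occurs as an enantiomeric pair, giving 4 + 1 = 5 stereoisomers in total.

5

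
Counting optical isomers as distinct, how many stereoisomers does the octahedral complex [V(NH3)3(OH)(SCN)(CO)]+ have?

An octahedron has six vertices in three trans pairs; every non-trans pair is cis.
Systematic placement gives 4 geometric isomers: NH3 mer (3 arrangements); NH3 fac (chiral).
One of these lacks any improper symmetry element and so occurs as an enantiomeric pair, giving 4 + 1 = 5 stereoisomers in total.

5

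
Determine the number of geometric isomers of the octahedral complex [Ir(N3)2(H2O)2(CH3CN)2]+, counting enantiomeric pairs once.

5

An octahedron has six vertices in three trans pairs; every non-trans pair is cis.
Systematic placement gives 5 geometric isomers: N3 trans, H2O trans, CH3CN trans; N3 cis, H2O cis, CH3CN trans; N3 trans, H2O cis, CH3CN cis; N3 cis, H2O cis, CH3CN cis (chiral); N3 cis, H2O trans, CH3CN cis.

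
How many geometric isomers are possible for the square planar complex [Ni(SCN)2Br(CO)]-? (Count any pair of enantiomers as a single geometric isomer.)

In a square planar complex each vertex has one trans partner and two cis neighbours.
The distinct arrangements are (2 in all): SCN cis; SCN trans.

2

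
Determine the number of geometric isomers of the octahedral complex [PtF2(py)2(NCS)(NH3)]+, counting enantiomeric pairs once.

6

In an octahedral complex each vertex has one trans partner and four cis neighbours.
There are 6 geometric isomers: F trans, py trans; F trans, py cis; F cis, py trans; F cis, py cis (3 arrangements, 2 chiral).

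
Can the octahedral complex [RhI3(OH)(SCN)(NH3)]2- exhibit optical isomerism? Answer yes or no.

yes

The six octahedral sites form three mutually perpendicular trans pairs.
The distinct arrangements are (4 in all): I mer (3 arrangements); I fac (chiral).
One of these lacks any improper symmetry element and so occurs as an enantiomeric pair, giving 4 + 1 = 5 stereoisomers in total.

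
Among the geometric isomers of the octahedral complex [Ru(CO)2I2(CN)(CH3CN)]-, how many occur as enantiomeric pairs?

2

The six octahedral sites form three mutually perpendicular trans pairs.
There are 6 geometric isomers: CO trans, I trans; CO cis, I cis (3 arrangements, 2 chiral); CO cis, I trans; CO trans, I cis.
Of these, 2 lack any improper symmetry element and so occur as enantiomeric pairs, giving 6 + 2 = 8 stereoisomers in total.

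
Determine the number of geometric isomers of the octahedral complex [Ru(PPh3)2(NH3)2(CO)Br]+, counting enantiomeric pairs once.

6

The distinct arrangements are (6 in all): PPh3 trans, NH3 trans; PPh3 cis, NH3 cis (3 arrangements, 2 chiral); PPh3 trans, NH3 cis; PPh3 cis, NH3 trans.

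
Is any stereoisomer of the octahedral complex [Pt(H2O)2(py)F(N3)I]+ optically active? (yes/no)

yes

An octahedron has six vertices in three trans pairs; every non-trans pair is cis.
Placing the ligands in turn and identifying arrangements related by rotation or reflection leaves 9 distinct geometric isomers.
Of these, 6 lack any improper symmetry element and so occur as enantiomeric pairs, giving 9 + 6 = 15 stereoisomers in total.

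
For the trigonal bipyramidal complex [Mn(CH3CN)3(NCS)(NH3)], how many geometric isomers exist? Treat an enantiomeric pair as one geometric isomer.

In a trigonal bipyramid the two axial positions differ from the three equatorial ones.
Working through the distinct placements yields 4 geometric isomers: NCS equatorial, NH3 equatorial; NCS axial, NH3 equatorial; NCS equatorial, NH3 axial; NCS axial, NH3 axial.

4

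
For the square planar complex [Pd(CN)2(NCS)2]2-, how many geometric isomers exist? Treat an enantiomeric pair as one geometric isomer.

A square has two trans pairs of vertices; adjacent vertices are cis.
Working through the distinct placements yields 2 geometric isomers: CN cis; CN trans.

2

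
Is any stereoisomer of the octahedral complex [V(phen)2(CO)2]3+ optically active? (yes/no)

yes

Each phen is bidentate and must span two cis positions.
The distinct arrangements are (2 in all): CO trans; CO cis (chiral).
One of these lacks any improper symmetry element and so occurs as an enantiomeric pair, giving 2 + 1 = 3 stereoisomers in total.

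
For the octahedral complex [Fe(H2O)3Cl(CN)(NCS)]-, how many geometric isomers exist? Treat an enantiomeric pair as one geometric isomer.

Working through the distinct placements yields 4 geometric isomers: H2O mer (3 arrangements); H2O fac (chiral).

4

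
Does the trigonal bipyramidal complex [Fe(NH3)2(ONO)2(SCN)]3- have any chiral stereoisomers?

yes

In a trigonal bipyramid the two axial positions differ from the three equatorial ones.
Systematic enumeration (placing each ligand type in turn and discarding arrangements equivalent by rotation or reflection) gives 5 geometric isomers.
One of these lacks any improper symmetry element and so occurs as an enantiomeric pair, giving 5 + 1 = 6 stereoisomers in total.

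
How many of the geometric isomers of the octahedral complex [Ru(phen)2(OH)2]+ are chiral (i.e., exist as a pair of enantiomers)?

1

An octahedron has six vertices in three trans pairs; every non-trans pair is cis.
Each phen is bidentate and must span two cis positions.
The distinct arrangements are (2 in all): OH trans; OH cis (chiral).
One of these lacks any improper symmetry element and so occurs as an enantiomeric pair, giving 2 + 1 = 3 stereoisomers in total.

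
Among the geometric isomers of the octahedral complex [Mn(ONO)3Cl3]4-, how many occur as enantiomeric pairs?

An octahedron has six vertices in three trans pairs; every non-trans pair is cis.
Working through the distinct placements yields 2 geometric isomers: ONO mer; ONO fac.
Each arrangement has an internal mirror plane or centre of symmetry, so none is chiral.

0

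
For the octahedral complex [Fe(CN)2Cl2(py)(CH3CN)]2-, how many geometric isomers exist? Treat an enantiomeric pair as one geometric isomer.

The six octahedral sites form three mutually perpendicular trans pairs.
The distinct arrangements are (6 in all): CN cis, Cl cis (3 arrangements, 2 chiral); CN cis, Cl trans; CN trans, Cl cis; CN trans, Cl trans.

6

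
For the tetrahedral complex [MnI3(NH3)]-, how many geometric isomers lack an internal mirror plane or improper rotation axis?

In a tetrahedral complex all four positions are equivalent and every pair of ligands is adjacent — there is no cis/trans distinction.
Only one geometric arrangement is possible.

0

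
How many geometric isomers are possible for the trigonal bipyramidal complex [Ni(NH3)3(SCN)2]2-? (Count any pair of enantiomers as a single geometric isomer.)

A trigonal bipyramid has two axial and three equatorial sites, which are chemically inequivalent.
There are 3 geometric isomers: SCN both equatorial; SCN one axial, one equatorial; SCN both axial.

3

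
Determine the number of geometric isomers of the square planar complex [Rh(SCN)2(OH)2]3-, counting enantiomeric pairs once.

2

A square has two trans pairs of vertices; adjacent vertices are cis.
There are 2 geometric isomers: SCN cis; SCN trans.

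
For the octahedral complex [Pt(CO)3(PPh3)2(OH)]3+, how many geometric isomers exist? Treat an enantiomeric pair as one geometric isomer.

There are 3 geometric isomers: CO mer, PPh3 trans; CO mer, PPh3 cis; CO fac, PPh3 cis.

3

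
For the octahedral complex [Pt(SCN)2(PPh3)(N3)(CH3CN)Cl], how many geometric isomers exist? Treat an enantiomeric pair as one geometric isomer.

The six octahedral sites form three mutually perpendicular trans pairs.
Placing the ligands in turn and identifying arrangements related by rotation or reflection leaves 9 distinct geometric isomers.

9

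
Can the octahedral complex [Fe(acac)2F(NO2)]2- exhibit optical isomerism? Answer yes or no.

yes

Each acac is bidentate and must span two cis positions.
There are 2 geometric isomers: F and NO2 mutually trans; F and NO2 mutually cis (chiral).
One of these lacks any improper symmetry element and so occurs as an enantiomeric pair, giving 2 + 1 = 3 stereoisomers in total.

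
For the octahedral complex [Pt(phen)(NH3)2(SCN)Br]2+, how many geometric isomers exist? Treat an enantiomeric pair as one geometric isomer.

An octahedron has six vertices in three trans pairs; every non-trans pair is cis.
Each phen is bidentate and must span two cis positions.
The distinct arrangements are (4 in all): NH3 cis (3 arrangements, 2 chiral); NH3 trans.

4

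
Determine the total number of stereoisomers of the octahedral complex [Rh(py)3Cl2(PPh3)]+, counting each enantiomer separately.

3

The six octahedral sites form three mutually perpendicular trans pairs.
The distinct arrangements are (3 in all): py mer, Cl trans; py mer, Cl cis; py fac, Cl cis.
Each arrangement has an internal mirror plane or centre of symmetry, so none is chiral.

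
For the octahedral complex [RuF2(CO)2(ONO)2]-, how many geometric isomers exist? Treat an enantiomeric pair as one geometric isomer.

The distinct arrangements are (5 in all): F trans, CO trans, ONO trans; F cis, CO trans, ONO cis; F cis, CO cis, ONO trans; F cis, CO cis, ONO cis (chiral); F trans, CO cis, ONO cis.

5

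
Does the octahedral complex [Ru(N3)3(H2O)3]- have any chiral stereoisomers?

The six octahedral sites form three mutually perpendicular trans pairs.
Working through the distinct placements yields 2 geometric isomers: N3 mer; N3 fac.
Each arrangement has an internal mirror plane or centre of symmetry, so none is chiral.

no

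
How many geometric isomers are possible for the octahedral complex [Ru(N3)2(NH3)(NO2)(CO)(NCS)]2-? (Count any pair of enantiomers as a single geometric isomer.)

9

The six octahedral sites form three mutually perpendicular trans pairs.
Systematic enumeration (placing each ligand type in turn and discarding arrangements equivalent by rotation or reflection) gives 9 geometric isomers.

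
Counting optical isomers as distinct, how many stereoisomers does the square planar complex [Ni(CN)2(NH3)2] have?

2

A square has two trans pairs of vertices; adjacent vertices are cis.
Working through the distinct placements yields 2 geometric isomers: CN cis; CN trans.
Each arrangement has an internal mirror plane or centre of symmetry, so none is chiral.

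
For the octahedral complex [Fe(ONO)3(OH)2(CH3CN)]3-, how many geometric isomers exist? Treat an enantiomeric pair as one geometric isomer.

An octahedron has six vertices in three trans pairs; every non-trans pair is cis.
Working through the distinct placements yields 3 geometric isomers: ONO mer, OH cis; ONO mer, OH trans; ONO fac, OH cis.

3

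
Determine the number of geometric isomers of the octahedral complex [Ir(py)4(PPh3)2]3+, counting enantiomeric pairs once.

2

In an octahedral complex each vertex has one trans partner and four cis neighbours.
Working through the distinct placements yields 2 geometric isomers: PPh3 trans; PPh3 cis.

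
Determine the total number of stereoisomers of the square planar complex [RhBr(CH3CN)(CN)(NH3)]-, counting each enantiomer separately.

In a square planar complex each vertex has one trans partner and two cis neighbours.
Systematic placement gives 3 geometric isomers: (Br/CN trans, CH3CN/NH3 trans); (Br/NH3 trans, CH3CN/CN trans); (Br/CH3CN trans, CN/NH3 trans).
Each arrangement has an internal mirror plane or centre of symmetry, so none is chiral.

3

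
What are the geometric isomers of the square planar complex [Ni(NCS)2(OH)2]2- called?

The distinct arrangements are (2 in all): NCS cis; NCS trans.

cis and trans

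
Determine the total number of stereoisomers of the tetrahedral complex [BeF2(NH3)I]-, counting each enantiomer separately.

Only one geometric arrangement is possible.

1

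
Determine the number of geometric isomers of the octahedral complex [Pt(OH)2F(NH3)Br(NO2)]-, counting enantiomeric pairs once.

9

In an octahedral complex each vertex has one trans partner and four cis neighbours.
Exhaustive case analysis gives 9 geometric isomers.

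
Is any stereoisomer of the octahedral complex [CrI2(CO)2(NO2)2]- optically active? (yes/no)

yes

The six octahedral sites form three mutually perpendicular trans pairs.
The distinct arrangements are (5 in all): I trans, CO trans, NO2 trans; I cis, CO trans, NO2 cis; I cis, CO cis, NO2 trans; I cis, CO cis, NO2 cis (chiral); I trans, CO cis, NO2 cis.
One of these lacks any improper symmetry element and so occurs as an enantiomeric pair, giving 5 + 1 = 6 stereoisomers in total.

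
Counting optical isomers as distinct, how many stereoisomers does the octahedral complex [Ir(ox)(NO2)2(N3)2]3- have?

The six octahedral sites form three mutually perpendicular trans pairs.
Each ox is bidentate and must span two cis positions.
Working through the distinct placements yields 3 geometric isomers: NO2 cis, N3 trans; NO2 cis, N3 cis (chiral); NO2 trans, N3 cis.
One of these lacks any improper symmetry element and so occurs as an enantiomeric pair, giving 3 + 1 = 4 stereoisomers in total.

4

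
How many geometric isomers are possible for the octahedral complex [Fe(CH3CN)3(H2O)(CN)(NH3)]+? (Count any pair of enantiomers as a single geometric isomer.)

4

An octahedron has six vertices in three trans pairs; every non-trans pair is cis.
Systematic placement gives 4 geometric isomers: CH3CN mer (3 arrangements); CH3CN fac (chiral).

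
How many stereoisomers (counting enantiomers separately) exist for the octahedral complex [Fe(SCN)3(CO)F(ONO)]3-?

5

In an octahedral complex each vertex has one trans partner and four cis neighbours.
The distinct arrangements are (4 in all): SCN mer (3 arrangements); SCN fac (chiral).
One of these lacks any improper symmetry element and so occurs as an enantiomeric pair, giving 4 + 1 = 5 stereoisomers in total.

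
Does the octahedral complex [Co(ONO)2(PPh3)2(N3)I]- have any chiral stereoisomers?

yes

In an octahedral complex each vertex has one trans partner and four cis neighbours.
The distinct arrangements are (6 in all): ONO trans, PPh3 trans; ONO cis, PPh3 cis (3 arrangements, 2 chiral); ONO cis, PPh3 trans; ONO trans, PPh3 cis.
Of these, 2 lack any improper symmetry element and so occur as enantiomeric pairs, giving 6 + 2 = 8 stereoisomers in total.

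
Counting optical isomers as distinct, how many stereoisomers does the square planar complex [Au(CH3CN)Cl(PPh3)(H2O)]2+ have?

3

A square has two trans pairs of vertices; adjacent vertices are cis.
The distinct arrangements are (3 in all): (CH3CN/H2O trans, Cl/PPh3 trans); (CH3CN/PPh3 trans, Cl/H2O trans); (CH3CN/Cl trans, H2O/PPh3 trans).
Each arrangement has an internal mirror plane or centre of symmetry, so none is chiral.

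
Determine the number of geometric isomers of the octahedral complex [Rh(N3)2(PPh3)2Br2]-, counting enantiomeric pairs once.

5

The six octahedral sites form three mutually perpendicular trans pairs.
Systematic placement gives 5 geometric isomers: N3 trans, PPh3 trans, Br trans; N3 cis, PPh3 cis, Br trans; N3 cis, PPh3 trans, Br cis; N3 cis, PPh3 cis, Br cis (chiral); N3 trans, PPh3 cis, Br cis.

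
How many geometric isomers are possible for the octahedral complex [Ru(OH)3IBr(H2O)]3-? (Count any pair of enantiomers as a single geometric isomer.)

4

In an octahedral complex each vertex has one trans partner and four cis neighbours.
There are 4 geometric isomers: OH mer (3 arrangements); OH fac (chiral).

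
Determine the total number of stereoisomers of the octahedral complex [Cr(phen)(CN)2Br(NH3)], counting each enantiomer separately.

6

The six octahedral sites form three mutually perpendicular trans pairs.
Each phen is bidentate and must span two cis positions.
Systematic placement gives 4 geometric isomers: CN cis (3 arrangements, 2 chiral); CN trans.
Of these, 2 lack any improper symmetry element and so occur as enantiomeric pairs, giving 4 + 2 = 6 stereoisomers in total.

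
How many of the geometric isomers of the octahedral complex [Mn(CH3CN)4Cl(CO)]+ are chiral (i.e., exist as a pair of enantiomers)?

0

The six octahedral sites form three mutually perpendicular trans pairs.
Working through the distinct placements yields 2 geometric isomers: Cl and CO mutually trans; Cl and CO mutually cis.
Each arrangement has an internal mirror plane or centre of symmetry, so none is chiral.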